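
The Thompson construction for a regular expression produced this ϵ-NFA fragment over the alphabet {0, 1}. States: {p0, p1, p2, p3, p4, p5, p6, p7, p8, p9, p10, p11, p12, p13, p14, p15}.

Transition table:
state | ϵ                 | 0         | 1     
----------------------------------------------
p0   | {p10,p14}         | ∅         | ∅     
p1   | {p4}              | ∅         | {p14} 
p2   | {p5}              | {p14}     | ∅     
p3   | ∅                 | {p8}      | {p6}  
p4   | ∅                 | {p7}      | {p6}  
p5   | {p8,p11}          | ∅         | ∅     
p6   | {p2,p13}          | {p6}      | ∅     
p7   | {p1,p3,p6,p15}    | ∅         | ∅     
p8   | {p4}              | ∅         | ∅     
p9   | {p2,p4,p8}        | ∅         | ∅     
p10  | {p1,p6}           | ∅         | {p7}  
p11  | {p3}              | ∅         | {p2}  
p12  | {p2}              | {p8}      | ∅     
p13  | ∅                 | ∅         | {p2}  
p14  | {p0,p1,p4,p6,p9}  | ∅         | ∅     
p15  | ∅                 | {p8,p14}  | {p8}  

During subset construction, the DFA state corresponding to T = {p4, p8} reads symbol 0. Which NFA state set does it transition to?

p4 on 0 → {p7}.
No 0-transition from p8.
Union after reading 0: {p7}.
Now take the ϵ-closure:
From p7 via ϵ: add p1, p3, p6, p15.
From p1 via ϵ: add p4.
From p6 via ϵ: add p2, p13.
From p2 via ϵ: add p5.
From p5 via ϵ: add p8, p11.
No new states can be added; the closed set is {p1, p2, p3, p4, p5, p6, p7, p8, p11, p13, p15}.

{p1, p2, p3, p4, p5, p6, p7, p8, p11, p13, p15}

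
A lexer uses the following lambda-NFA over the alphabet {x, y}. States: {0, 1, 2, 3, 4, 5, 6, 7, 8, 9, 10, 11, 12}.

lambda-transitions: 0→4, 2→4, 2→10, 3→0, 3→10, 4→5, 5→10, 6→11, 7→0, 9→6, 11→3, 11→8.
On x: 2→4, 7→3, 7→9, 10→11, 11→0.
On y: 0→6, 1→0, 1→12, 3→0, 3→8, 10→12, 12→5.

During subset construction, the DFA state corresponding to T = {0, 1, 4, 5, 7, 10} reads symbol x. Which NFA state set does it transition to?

{0, 3, 4, 5, 6, 8, 9, 10, 11}

7 on x → {3, 9}.
10 on x → {11}.
No x-transition from 0, 1, 4, 5.
Union after reading x: {3, 9, 11}.
Now take the lambda-closure:
From 3 via lambda: add 0, 10.
From 9 via lambda: add 6.
From 11 via lambda: add 8.
From 0 via lambda: add 4.
From 4 via lambda: add 5.
No new states can be added; the closed set is {0, 3, 4, 5, 6, 8, 9, 10, 11}.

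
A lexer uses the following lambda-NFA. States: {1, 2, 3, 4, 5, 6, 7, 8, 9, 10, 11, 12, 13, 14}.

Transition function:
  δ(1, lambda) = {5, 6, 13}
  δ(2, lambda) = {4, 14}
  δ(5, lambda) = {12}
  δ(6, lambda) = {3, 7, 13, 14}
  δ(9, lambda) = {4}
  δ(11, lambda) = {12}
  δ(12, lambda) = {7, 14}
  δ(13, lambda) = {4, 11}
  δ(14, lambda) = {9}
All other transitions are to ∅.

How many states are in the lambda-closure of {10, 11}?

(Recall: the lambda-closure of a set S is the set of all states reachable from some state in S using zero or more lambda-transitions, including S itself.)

7

Start with {10, 11}.
From 11 via lambda: add 12.
From 12 via lambda: add 7, 14.
From 14 via lambda: add 9.
From 9 via lambda: add 4.
lambda-closure = {4, 7, 9, 10, 11, 12, 14}, which has 7 states.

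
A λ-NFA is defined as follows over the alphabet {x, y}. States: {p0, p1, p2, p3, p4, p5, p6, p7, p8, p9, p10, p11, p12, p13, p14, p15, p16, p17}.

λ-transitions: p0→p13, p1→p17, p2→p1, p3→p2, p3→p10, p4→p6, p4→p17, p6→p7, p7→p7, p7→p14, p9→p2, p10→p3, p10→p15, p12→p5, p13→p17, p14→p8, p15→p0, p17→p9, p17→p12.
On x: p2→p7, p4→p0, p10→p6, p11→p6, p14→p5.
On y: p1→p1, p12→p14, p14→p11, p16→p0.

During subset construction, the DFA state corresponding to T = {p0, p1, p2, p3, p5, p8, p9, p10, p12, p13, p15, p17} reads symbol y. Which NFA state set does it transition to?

{p1, p2, p5, p8, p9, p12, p14, p17}

p1 on y → {p1}.
p12 on y → {p14}.
No y-transition from p0, p2, p3, p5, p8, p9, p10, p13, p15, p17.
Union after reading y: {p1, p14}.
Now take the λ-closure:
From p1 via λ: add p17.
From p14 via λ: add p8.
From p17 via λ: add p9, p12.
From p9 via λ: add p2.
From p12 via λ: add p5.
No new states can be added; the closed set is {p1, p2, p5, p8, p9, p12, p14, p17}.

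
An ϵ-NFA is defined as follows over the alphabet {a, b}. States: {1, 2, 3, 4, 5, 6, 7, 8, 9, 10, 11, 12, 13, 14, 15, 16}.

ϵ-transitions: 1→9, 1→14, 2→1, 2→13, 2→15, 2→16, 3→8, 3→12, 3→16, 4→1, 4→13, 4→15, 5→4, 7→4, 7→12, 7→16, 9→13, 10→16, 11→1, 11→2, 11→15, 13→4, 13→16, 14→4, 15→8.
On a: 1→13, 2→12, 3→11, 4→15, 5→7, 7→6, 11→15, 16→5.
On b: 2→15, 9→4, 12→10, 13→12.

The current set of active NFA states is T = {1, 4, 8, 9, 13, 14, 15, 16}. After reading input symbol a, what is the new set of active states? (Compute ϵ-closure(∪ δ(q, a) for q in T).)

{1, 4, 5, 8, 9, 13, 14, 15, 16}

1 on a → {13}.
4 on a → {15}.
16 on a → {5}.
No a-transition from 8, 9, 13, 14, 15.
Union after reading a: {5, 13, 15}.
Now take the ϵ-closure:
From 5 via ϵ: add 4.
From 13 via ϵ: add 16.
From 15 via ϵ: add 8.
From 4 via ϵ: add 1.
From 1 via ϵ: add 9, 14.
No new states can be added; the closed set is {1, 4, 5, 8, 9, 13, 14, 15, 16}.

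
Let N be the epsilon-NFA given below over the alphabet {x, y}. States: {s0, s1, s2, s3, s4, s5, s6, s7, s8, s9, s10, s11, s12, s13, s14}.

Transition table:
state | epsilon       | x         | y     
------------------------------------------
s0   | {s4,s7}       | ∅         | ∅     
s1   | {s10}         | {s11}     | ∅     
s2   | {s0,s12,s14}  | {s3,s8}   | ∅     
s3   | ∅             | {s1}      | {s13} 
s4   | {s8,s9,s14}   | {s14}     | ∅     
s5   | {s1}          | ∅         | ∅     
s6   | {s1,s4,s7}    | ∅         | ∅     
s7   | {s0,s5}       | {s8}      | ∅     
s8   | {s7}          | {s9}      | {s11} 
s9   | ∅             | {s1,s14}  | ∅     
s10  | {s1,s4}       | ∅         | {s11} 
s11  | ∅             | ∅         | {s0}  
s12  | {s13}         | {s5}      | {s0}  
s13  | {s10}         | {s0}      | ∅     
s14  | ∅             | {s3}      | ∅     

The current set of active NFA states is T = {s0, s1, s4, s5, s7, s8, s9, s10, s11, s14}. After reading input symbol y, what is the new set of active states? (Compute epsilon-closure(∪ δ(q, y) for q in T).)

{s0, s1, s4, s5, s7, s8, s9, s10, s11, s14}

s8 on y → {s11}.
s10 on y → {s11}.
s11 on y → {s0}.
No y-transition from s0, s1, s4, s5, s7, s9, s14.
Union after reading y: {s0, s11}.
Now take the epsilon-closure:
From s0 via epsilon: add s4, s7.
From s4 via epsilon: add s8, s9, s14.
From s7 via epsilon: add s5.
From s5 via epsilon: add s1.
From s1 via epsilon: add s10.
No new states can be added; the closed set is {s0, s1, s4, s5, s7, s8, s9, s10, s11, s14}.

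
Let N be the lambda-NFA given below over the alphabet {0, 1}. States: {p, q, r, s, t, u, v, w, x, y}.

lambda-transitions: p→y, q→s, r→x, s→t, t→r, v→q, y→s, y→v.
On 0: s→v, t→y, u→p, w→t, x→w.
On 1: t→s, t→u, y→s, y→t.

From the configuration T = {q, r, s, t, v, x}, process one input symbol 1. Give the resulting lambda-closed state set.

{r, s, t, u, x}

t on 1 → {s, u}.
No 1-transition from q, r, s, v, x.
Union after reading 1: {s, u}.
Now take the lambda-closure:
From s via lambda: add t.
From t via lambda: add r.
From r via lambda: add x.
No new states can be added; the closed set is {r, s, t, u, x}.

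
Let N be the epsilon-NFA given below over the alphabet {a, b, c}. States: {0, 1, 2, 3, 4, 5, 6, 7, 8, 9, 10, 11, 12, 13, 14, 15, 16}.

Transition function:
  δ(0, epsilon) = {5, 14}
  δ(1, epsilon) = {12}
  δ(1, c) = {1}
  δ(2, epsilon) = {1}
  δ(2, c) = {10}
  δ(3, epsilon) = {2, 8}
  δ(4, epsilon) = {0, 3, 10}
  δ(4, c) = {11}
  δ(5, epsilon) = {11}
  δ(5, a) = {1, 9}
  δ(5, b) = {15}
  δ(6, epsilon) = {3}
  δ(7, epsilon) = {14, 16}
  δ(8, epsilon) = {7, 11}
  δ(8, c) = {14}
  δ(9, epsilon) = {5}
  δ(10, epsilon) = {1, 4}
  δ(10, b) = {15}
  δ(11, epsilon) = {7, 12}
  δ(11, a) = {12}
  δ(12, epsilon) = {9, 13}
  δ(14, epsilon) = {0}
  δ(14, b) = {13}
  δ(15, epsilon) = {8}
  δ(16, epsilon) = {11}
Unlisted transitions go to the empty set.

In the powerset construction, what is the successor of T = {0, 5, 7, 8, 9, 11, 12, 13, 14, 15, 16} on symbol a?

5 on a → {1, 9}.
11 on a → {12}.
No a-transition from 0, 7, 8, 9, 12, 13, 14, 15, 16.
Union after reading a: {1, 9, 12}.
Now take the epsilon-closure:
From 9 via epsilon: add 5.
From 12 via epsilon: add 13.
From 5 via epsilon: add 11.
From 11 via epsilon: add 7.
From 7 via epsilon: add 14, 16.
From 14 via epsilon: add 0.
No new states can be added; the closed set is {0, 1, 5, 7, 9, 11, 12, 13, 14, 16}.

{0, 1, 5, 7, 9, 11, 12, 13, 14, 16}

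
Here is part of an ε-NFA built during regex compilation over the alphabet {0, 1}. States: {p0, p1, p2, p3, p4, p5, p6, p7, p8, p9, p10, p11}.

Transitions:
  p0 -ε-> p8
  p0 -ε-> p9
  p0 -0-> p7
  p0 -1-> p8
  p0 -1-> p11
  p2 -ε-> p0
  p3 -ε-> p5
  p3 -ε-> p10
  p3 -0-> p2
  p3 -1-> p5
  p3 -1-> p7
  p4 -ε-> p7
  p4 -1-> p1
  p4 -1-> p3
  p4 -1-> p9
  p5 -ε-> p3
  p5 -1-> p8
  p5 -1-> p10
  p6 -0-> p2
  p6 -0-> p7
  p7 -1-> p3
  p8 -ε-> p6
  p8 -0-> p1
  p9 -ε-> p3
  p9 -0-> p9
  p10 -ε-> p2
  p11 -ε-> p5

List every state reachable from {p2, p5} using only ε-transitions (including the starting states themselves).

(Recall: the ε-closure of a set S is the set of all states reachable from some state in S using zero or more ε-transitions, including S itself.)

Start with {p2, p5}.
From p2 via ε: add p0.
From p5 via ε: add p3.
From p0 via ε: add p8, p9.
From p3 via ε: add p10.
From p8 via ε: add p6.
No new states can be added; the closed set is {p0, p2, p3, p5, p6, p8, p9, p10}.

{p0, p2, p3, p5, p6, p8, p9, p10}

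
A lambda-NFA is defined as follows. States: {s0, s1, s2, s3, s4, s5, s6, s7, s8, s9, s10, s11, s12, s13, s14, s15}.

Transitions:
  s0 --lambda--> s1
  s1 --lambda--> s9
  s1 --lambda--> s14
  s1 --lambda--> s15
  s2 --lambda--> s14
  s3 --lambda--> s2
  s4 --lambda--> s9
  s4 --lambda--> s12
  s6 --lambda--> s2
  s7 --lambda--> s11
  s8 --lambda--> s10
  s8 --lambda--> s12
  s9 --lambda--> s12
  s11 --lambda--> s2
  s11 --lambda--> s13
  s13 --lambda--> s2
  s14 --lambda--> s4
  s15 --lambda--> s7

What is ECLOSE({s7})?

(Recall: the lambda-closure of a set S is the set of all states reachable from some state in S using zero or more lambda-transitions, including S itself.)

{s2, s4, s7, s9, s11, s12, s13, s14}

Start with {s7}.
From s7 via lambda: add s11.
From s11 via lambda: add s2, s13.
From s2 via lambda: add s14.
From s14 via lambda: add s4.
From s4 via lambda: add s9, s12.
No new states can be added; the closed set is {s2, s4, s7, s9, s11, s12, s13, s14}.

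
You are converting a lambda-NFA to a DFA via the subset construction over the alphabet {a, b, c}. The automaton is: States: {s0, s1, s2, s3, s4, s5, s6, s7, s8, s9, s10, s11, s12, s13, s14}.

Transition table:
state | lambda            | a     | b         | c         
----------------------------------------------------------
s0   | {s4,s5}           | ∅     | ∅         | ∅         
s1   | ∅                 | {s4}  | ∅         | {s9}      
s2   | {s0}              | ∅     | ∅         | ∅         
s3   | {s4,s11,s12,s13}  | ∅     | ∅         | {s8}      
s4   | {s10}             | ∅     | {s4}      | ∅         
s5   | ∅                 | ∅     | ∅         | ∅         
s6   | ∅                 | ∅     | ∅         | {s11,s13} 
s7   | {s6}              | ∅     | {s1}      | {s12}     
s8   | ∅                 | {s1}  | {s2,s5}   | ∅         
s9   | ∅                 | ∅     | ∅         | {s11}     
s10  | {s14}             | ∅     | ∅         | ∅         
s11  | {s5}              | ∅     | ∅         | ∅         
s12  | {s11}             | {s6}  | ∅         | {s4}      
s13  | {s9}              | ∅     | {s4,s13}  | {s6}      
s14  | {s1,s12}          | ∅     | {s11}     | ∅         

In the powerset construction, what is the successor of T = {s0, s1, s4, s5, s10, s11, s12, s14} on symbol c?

s1 on c → {s9}.
s12 on c → {s4}.
No c-transition from s0, s4, s5, s10, s11, s14.
Union after reading c: {s4, s9}.
Now take the lambda-closure:
From s4 via lambda: add s10.
From s10 via lambda: add s14.
From s14 via lambda: add s1, s12.
From s12 via lambda: add s11.
From s11 via lambda: add s5.
No new states can be added; the closed set is {s1, s4, s5, s9, s10, s11, s12, s14}.

{s1, s4, s5, s9, s10, s11, s12, s14}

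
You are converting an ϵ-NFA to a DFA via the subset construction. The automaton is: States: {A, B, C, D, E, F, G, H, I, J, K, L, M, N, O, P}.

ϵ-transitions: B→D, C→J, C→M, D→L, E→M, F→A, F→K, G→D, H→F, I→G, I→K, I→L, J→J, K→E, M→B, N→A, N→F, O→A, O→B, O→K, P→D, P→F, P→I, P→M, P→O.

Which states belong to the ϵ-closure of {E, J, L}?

Start with {E, J, L}.
From E via ϵ: add M.
From M via ϵ: add B.
From B via ϵ: add D.
No new states can be added; the closed set is {B, D, E, J, L, M}.

{B, D, E, J, L, M}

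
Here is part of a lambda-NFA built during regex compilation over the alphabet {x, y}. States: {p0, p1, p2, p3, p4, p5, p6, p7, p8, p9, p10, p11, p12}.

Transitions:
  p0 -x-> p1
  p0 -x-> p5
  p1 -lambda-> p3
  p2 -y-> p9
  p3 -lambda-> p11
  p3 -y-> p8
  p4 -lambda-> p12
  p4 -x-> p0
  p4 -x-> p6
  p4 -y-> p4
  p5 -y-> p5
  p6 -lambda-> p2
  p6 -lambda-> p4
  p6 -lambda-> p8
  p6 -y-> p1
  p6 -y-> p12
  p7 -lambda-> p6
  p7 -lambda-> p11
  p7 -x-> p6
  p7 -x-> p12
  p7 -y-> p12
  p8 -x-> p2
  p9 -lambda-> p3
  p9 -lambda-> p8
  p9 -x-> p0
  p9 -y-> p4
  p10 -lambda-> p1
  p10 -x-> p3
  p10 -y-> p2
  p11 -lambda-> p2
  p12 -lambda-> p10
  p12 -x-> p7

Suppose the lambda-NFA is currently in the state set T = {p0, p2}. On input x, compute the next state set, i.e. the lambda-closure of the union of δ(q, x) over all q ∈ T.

{p1, p2, p3, p5, p11}

p0 on x → {p1, p5}.
No x-transition from p2.
Union after reading x: {p1, p5}.
Now take the lambda-closure:
From p1 via lambda: add p3.
From p3 via lambda: add p11.
From p11 via lambda: add p2.
No new states can be added; the closed set is {p1, p2, p3, p5, p11}.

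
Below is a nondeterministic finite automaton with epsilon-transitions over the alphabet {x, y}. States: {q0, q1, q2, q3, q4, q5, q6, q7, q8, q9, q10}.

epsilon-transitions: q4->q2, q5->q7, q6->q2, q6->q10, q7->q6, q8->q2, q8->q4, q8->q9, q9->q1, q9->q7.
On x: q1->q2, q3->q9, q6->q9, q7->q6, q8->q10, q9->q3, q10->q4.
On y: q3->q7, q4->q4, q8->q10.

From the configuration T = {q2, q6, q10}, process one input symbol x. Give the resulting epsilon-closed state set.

q6 on x → {q9}.
q10 on x → {q4}.
No x-transition from q2.
Union after reading x: {q4, q9}.
Now take the epsilon-closure:
From q4 via epsilon: add q2.
From q9 via epsilon: add q1, q7.
From q7 via epsilon: add q6.
From q6 via epsilon: add q10.
No new states can be added; the closed set is {q1, q2, q4, q6, q7, q9, q10}.

{q1, q2, q4, q6, q7, q9, q10}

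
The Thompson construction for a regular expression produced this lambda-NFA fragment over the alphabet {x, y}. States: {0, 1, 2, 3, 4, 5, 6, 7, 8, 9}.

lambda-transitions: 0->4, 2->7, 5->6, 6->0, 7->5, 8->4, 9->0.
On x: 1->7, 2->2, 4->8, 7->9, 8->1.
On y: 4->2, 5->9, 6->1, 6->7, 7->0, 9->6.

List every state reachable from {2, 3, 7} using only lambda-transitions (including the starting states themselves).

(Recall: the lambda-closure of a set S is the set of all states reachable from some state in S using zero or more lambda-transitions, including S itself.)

{0, 2, 3, 4, 5, 6, 7}

Start with {2, 3, 7}.
From 7 via lambda: add 5.
From 5 via lambda: add 6.
From 6 via lambda: add 0.
From 0 via lambda: add 4.
No new states can be added; the closed set is {0, 2, 3, 4, 5, 6, 7}.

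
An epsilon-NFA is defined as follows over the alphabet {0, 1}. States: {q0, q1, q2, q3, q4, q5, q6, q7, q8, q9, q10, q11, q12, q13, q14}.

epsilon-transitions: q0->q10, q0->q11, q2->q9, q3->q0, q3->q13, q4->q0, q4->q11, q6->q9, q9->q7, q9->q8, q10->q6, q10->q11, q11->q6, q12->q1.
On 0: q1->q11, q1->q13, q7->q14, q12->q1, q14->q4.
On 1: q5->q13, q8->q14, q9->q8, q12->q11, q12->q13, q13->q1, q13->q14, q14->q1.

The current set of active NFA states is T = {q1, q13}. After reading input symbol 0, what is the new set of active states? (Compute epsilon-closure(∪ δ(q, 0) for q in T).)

{q6, q7, q8, q9, q11, q13}

q1 on 0 → {q11, q13}.
No 0-transition from q13.
Union after reading 0: {q11, q13}.
Now take the epsilon-closure:
From q11 via epsilon: add q6.
From q6 via epsilon: add q9.
From q9 via epsilon: add q7, q8.
No new states can be added; the closed set is {q6, q7, q8, q9, q11, q13}.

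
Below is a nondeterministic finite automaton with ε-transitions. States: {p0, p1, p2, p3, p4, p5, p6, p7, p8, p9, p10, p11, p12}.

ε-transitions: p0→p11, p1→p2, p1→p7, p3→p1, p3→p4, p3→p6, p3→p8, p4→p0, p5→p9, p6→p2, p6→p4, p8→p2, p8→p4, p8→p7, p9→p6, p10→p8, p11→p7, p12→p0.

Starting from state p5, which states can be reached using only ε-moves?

{p0, p2, p4, p5, p6, p7, p9, p11}

Start with {p5}.
From p5 via ε: add p9.
From p9 via ε: add p6.
From p6 via ε: add p2, p4.
From p4 via ε: add p0.
From p0 via ε: add p11.
From p11 via ε: add p7.
No new states can be added; the closed set is {p0, p2, p4, p5, p6, p7, p9, p11}.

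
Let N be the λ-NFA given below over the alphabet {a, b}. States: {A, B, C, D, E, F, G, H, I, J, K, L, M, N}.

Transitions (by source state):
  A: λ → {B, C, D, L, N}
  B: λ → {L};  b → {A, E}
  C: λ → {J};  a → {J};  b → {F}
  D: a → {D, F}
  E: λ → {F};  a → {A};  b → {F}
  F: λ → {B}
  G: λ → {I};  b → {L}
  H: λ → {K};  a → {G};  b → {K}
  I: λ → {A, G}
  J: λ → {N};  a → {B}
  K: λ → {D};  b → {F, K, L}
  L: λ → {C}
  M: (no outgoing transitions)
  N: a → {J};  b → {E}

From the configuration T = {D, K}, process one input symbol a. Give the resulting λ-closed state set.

{B, C, D, F, J, L, N}

D on a → {D, F}.
No a-transition from K.
Union after reading a: {D, F}.
Now take the λ-closure:
From F via λ: add B.
From B via λ: add L.
From L via λ: add C.
From C via λ: add J.
From J via λ: add N.
No new states can be added; the closed set is {B, C, D, F, J, L, N}.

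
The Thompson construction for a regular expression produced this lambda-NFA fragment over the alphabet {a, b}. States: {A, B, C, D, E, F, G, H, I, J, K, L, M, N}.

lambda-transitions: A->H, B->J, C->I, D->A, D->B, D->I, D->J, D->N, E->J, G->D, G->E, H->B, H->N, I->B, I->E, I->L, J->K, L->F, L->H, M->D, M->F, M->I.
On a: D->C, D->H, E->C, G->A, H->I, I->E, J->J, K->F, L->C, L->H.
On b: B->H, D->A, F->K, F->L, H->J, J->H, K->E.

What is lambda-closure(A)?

{A, B, H, J, K, N}

Start with {A}.
From A via lambda: add H.
From H via lambda: add B, N.
From B via lambda: add J.
From J via lambda: add K.
No new states can be added; the closed set is {A, B, H, J, K, N}.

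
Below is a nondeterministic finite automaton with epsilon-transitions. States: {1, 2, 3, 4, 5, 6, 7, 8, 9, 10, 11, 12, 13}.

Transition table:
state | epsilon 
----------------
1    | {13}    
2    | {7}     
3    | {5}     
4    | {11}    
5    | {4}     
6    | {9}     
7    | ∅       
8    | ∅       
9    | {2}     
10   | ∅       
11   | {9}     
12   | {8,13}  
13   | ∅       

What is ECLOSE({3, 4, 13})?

Start with {3, 4, 13}.
From 3 via epsilon: add 5.
From 4 via epsilon: add 11.
From 11 via epsilon: add 9.
From 9 via epsilon: add 2.
From 2 via epsilon: add 7.
No new states can be added; the closed set is {2, 3, 4, 5, 7, 9, 11, 13}.

{2, 3, 4, 5, 7, 9, 11, 13}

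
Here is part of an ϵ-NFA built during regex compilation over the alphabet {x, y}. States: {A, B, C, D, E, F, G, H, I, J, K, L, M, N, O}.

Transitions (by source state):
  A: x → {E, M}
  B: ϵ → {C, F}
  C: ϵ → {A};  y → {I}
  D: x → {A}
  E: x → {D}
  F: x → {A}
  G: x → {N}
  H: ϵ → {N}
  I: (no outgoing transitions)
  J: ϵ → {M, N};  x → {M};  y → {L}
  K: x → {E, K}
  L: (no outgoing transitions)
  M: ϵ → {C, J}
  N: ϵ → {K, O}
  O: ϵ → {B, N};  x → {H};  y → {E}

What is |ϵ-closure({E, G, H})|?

Start with {E, G, H}.
From H via ϵ: add N.
From N via ϵ: add K, O.
From O via ϵ: add B.
From B via ϵ: add C, F.
From C via ϵ: add A.
ϵ-closure = {A, B, C, E, F, G, H, K, N, O}, which has 10 states.

10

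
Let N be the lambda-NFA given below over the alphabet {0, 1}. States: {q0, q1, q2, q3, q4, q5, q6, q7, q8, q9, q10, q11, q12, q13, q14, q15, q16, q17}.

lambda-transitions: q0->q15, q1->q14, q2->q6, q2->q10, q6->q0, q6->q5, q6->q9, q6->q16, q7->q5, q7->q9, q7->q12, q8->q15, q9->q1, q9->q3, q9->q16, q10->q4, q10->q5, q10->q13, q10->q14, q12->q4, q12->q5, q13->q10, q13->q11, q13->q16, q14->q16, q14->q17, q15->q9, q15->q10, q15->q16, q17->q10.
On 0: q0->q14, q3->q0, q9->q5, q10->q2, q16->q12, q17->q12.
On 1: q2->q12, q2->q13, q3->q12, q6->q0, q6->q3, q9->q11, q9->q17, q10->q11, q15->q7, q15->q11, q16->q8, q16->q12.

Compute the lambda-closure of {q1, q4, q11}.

{q1, q4, q5, q10, q11, q13, q14, q16, q17}

Start with {q1, q4, q11}.
From q1 via lambda: add q14.
From q14 via lambda: add q16, q17.
From q17 via lambda: add q10.
From q10 via lambda: add q5, q13.
No new states can be added; the closed set is {q1, q4, q5, q10, q11, q13, q14, q16, q17}.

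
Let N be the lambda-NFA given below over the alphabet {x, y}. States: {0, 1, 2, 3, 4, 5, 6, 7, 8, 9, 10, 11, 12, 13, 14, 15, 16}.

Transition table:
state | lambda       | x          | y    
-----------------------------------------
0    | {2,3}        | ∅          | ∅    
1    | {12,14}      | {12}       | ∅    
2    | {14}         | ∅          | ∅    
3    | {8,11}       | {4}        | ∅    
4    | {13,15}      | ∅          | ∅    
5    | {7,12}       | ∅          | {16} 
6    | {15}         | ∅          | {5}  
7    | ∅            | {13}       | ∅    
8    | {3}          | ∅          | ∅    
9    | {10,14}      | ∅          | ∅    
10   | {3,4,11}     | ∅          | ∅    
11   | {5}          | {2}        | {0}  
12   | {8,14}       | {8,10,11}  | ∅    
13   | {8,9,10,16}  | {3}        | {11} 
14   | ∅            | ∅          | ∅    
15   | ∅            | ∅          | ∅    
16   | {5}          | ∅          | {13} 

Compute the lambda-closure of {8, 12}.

{3, 5, 7, 8, 11, 12, 14}

Start with {8, 12}.
From 8 via lambda: add 3.
From 12 via lambda: add 14.
From 3 via lambda: add 11.
From 11 via lambda: add 5.
From 5 via lambda: add 7.
No new states can be added; the closed set is {3, 5, 7, 8, 11, 12, 14}.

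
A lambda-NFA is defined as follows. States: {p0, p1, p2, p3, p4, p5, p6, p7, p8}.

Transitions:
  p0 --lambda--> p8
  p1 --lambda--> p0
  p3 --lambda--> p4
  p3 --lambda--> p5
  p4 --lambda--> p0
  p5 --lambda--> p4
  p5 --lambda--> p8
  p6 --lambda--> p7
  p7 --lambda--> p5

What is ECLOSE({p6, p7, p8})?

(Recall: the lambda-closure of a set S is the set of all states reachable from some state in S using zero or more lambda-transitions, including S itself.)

{p0, p4, p5, p6, p7, p8}

Start with {p6, p7, p8}.
From p7 via lambda: add p5.
From p5 via lambda: add p4.
From p4 via lambda: add p0.
No new states can be added; the closed set is {p0, p4, p5, p6, p7, p8}.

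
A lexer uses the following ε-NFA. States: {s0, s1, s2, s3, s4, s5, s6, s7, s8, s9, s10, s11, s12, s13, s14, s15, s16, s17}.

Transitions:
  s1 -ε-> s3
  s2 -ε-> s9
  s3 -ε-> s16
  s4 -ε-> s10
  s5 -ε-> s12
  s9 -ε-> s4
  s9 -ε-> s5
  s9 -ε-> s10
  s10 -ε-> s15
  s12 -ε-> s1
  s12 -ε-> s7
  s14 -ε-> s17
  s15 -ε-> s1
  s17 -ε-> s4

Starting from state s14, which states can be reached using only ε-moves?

{s1, s3, s4, s10, s14, s15, s16, s17}

Start with {s14}.
From s14 via ε: add s17.
From s17 via ε: add s4.
From s4 via ε: add s10.
From s10 via ε: add s15.
From s15 via ε: add s1.
From s1 via ε: add s3.
From s3 via ε: add s16.
No new states can be added; the closed set is {s1, s3, s4, s10, s14, s15, s16, s17}.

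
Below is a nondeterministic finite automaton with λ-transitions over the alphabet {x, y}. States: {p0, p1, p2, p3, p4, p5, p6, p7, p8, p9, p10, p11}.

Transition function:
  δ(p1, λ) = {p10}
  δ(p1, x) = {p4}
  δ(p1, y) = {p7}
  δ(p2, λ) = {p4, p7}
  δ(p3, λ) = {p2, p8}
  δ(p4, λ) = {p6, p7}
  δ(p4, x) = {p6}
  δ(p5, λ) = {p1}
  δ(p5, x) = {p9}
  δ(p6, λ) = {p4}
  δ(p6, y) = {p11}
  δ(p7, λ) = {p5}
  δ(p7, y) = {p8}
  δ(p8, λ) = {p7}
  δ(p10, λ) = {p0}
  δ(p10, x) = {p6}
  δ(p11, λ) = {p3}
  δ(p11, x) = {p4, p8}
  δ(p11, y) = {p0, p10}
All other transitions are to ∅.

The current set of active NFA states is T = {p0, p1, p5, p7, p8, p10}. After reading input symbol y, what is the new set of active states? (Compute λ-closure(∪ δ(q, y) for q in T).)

p1 on y → {p7}.
p7 on y → {p8}.
No y-transition from p0, p5, p8, p10.
Union after reading y: {p7, p8}.
Now take the λ-closure:
From p7 via λ: add p5.
From p5 via λ: add p1.
From p1 via λ: add p10.
From p10 via λ: add p0.
No new states can be added; the closed set is {p0, p1, p5, p7, p8, p10}.

{p0, p1, p5, p7, p8, p10}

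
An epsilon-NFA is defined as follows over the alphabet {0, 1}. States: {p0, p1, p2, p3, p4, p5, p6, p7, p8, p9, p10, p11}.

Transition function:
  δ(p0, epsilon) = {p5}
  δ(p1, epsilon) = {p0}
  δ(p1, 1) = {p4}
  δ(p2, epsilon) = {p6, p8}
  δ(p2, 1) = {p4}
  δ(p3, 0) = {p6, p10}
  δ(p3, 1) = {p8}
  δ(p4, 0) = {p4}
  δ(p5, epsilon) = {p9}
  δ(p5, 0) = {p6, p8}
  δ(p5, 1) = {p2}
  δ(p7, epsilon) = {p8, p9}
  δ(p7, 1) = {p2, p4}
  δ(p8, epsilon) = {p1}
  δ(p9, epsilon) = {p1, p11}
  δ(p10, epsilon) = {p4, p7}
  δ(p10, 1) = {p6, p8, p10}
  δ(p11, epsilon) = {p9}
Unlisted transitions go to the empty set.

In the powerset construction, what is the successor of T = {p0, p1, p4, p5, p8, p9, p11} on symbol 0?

{p0, p1, p4, p5, p6, p8, p9, p11}

p4 on 0 → {p4}.
p5 on 0 → {p6, p8}.
No 0-transition from p0, p1, p8, p9, p11.
Union after reading 0: {p4, p6, p8}.
Now take the epsilon-closure:
From p8 via epsilon: add p1.
From p1 via epsilon: add p0.
From p0 via epsilon: add p5.
From p5 via epsilon: add p9.
From p9 via epsilon: add p11.
No new states can be added; the closed set is {p0, p1, p4, p5, p6, p8, p9, p11}.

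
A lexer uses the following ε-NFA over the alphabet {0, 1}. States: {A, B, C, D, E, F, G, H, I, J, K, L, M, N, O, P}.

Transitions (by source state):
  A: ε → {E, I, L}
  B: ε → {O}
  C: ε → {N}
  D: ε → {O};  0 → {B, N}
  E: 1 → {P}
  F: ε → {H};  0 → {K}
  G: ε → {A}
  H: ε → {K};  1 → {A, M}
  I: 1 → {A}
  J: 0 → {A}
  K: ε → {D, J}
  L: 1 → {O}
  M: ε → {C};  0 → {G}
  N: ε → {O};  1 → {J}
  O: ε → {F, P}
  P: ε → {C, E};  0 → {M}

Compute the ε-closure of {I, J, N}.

{C, D, E, F, H, I, J, K, N, O, P}

Start with {I, J, N}.
From N via ε: add O.
From O via ε: add F, P.
From F via ε: add H.
From P via ε: add C, E.
From H via ε: add K.
From K via ε: add D.
No new states can be added; the closed set is {C, D, E, F, H, I, J, K, N, O, P}.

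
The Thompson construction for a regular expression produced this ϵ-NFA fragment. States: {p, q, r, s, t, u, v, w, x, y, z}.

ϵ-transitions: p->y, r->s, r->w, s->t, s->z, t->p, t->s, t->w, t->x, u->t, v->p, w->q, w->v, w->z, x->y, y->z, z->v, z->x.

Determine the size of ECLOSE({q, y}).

6

Start with {q, y}.
From y via ϵ: add z.
From z via ϵ: add v, x.
From v via ϵ: add p.
ϵ-closure = {p, q, v, x, y, z}, which has 6 states.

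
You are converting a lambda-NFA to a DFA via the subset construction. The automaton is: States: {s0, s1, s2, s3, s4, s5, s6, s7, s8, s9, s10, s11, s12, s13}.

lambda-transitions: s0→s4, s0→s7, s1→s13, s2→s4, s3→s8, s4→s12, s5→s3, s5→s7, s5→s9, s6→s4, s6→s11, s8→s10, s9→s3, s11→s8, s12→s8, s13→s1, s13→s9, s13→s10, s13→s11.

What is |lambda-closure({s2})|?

Start with {s2}.
From s2 via lambda: add s4.
From s4 via lambda: add s12.
From s12 via lambda: add s8.
From s8 via lambda: add s10.
lambda-closure = {s2, s4, s8, s10, s12}, which has 5 states.

5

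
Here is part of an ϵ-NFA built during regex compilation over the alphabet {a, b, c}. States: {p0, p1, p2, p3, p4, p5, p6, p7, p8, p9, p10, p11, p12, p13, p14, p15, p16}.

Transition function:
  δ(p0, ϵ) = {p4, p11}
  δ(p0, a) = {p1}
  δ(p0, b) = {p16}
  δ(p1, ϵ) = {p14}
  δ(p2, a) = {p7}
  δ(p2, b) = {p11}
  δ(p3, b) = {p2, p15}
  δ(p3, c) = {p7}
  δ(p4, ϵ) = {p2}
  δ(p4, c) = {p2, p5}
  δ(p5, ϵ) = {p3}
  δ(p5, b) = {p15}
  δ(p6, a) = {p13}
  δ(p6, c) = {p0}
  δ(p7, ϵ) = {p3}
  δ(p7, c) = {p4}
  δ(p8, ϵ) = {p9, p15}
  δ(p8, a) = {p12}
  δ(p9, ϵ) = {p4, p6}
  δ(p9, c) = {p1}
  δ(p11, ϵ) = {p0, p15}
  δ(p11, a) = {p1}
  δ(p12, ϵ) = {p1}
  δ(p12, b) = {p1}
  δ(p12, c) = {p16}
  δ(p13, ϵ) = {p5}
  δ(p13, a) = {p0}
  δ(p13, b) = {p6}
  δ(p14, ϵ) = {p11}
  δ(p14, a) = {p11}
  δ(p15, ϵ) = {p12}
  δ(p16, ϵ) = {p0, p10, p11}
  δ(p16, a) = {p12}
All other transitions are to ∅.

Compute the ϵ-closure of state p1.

{p0, p1, p2, p4, p11, p12, p14, p15}

Start with {p1}.
From p1 via ϵ: add p14.
From p14 via ϵ: add p11.
From p11 via ϵ: add p0, p15.
From p0 via ϵ: add p4.
From p15 via ϵ: add p12.
From p4 via ϵ: add p2.
No new states can be added; the closed set is {p0, p1, p2, p4, p11, p12, p14, p15}.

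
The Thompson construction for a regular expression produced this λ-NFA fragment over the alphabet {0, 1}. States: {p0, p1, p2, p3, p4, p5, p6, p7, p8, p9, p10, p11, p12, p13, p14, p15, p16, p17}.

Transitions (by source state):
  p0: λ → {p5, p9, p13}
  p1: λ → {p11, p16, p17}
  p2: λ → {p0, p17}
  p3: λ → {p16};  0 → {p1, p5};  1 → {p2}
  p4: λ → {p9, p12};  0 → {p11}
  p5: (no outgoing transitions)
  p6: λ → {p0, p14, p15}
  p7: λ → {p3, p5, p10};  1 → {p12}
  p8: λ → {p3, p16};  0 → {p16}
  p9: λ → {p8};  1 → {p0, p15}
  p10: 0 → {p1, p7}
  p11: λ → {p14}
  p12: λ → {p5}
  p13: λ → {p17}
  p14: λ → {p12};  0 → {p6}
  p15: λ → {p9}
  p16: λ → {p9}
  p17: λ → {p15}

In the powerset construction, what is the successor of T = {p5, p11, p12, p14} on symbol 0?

{p0, p3, p5, p6, p8, p9, p12, p13, p14, p15, p16, p17}

p14 on 0 → {p6}.
No 0-transition from p5, p11, p12.
Union after reading 0: {p6}.
Now take the λ-closure:
From p6 via λ: add p0, p14, p15.
From p0 via λ: add p5, p9, p13.
From p14 via λ: add p12.
From p9 via λ: add p8.
From p13 via λ: add p17.
From p8 via λ: add p3, p16.
No new states can be added; the closed set is {p0, p3, p5, p6, p8, p9, p12, p13, p14, p15, p16, p17}.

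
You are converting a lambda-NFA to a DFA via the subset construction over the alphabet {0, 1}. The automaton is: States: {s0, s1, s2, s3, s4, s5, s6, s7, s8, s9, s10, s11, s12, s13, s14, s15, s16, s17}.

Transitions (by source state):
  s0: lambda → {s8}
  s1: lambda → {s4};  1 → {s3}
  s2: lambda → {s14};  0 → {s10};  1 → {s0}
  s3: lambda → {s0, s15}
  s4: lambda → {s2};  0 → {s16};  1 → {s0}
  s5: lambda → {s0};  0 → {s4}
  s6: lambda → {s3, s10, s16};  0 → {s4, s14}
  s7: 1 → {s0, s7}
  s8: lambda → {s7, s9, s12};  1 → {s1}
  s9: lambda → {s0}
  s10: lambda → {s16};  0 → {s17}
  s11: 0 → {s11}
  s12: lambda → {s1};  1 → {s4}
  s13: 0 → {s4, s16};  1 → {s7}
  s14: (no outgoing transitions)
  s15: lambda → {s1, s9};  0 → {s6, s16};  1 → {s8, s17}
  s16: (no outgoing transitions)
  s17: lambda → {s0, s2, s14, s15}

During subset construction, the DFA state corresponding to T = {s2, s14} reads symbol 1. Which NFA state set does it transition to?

{s0, s1, s2, s4, s7, s8, s9, s12, s14}

s2 on 1 → {s0}.
No 1-transition from s14.
Union after reading 1: {s0}.
Now take the lambda-closure:
From s0 via lambda: add s8.
From s8 via lambda: add s7, s9, s12.
From s12 via lambda: add s1.
From s1 via lambda: add s4.
From s4 via lambda: add s2.
From s2 via lambda: add s14.
No new states can be added; the closed set is {s0, s1, s2, s4, s7, s8, s9, s12, s14}.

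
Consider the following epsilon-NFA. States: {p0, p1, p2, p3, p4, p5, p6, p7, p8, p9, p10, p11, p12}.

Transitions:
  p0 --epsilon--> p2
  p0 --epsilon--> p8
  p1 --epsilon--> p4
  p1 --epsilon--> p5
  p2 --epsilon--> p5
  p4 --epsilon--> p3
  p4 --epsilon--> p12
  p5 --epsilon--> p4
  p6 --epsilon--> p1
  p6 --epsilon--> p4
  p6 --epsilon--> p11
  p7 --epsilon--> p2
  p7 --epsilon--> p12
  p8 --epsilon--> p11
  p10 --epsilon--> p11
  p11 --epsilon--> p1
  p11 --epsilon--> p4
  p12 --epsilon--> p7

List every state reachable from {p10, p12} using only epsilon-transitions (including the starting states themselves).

Start with {p10, p12}.
From p10 via epsilon: add p11.
From p12 via epsilon: add p7.
From p7 via epsilon: add p2.
From p11 via epsilon: add p1, p4.
From p1 via epsilon: add p5.
From p4 via epsilon: add p3.
No new states can be added; the closed set is {p1, p2, p3, p4, p5, p7, p10, p11, p12}.

{p1, p2, p3, p4, p5, p7, p10, p11, p12}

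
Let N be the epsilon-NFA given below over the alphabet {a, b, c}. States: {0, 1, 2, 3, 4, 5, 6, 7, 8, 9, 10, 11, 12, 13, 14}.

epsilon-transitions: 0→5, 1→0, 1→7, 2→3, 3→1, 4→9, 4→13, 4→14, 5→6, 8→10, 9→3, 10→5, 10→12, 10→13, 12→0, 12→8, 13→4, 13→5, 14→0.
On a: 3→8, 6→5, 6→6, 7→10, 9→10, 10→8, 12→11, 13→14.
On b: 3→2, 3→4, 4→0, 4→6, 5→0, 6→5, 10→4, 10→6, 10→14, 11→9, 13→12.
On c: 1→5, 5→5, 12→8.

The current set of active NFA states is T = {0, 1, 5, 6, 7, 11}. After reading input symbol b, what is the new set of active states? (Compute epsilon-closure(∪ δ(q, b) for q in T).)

5 on b → {0}.
6 on b → {5}.
11 on b → {9}.
No b-transition from 0, 1, 7.
Union after reading b: {0, 5, 9}.
Now take the epsilon-closure:
From 5 via epsilon: add 6.
From 9 via epsilon: add 3.
From 3 via epsilon: add 1.
From 1 via epsilon: add 7.
No new states can be added; the closed set is {0, 1, 3, 5, 6, 7, 9}.

{0, 1, 3, 5, 6, 7, 9}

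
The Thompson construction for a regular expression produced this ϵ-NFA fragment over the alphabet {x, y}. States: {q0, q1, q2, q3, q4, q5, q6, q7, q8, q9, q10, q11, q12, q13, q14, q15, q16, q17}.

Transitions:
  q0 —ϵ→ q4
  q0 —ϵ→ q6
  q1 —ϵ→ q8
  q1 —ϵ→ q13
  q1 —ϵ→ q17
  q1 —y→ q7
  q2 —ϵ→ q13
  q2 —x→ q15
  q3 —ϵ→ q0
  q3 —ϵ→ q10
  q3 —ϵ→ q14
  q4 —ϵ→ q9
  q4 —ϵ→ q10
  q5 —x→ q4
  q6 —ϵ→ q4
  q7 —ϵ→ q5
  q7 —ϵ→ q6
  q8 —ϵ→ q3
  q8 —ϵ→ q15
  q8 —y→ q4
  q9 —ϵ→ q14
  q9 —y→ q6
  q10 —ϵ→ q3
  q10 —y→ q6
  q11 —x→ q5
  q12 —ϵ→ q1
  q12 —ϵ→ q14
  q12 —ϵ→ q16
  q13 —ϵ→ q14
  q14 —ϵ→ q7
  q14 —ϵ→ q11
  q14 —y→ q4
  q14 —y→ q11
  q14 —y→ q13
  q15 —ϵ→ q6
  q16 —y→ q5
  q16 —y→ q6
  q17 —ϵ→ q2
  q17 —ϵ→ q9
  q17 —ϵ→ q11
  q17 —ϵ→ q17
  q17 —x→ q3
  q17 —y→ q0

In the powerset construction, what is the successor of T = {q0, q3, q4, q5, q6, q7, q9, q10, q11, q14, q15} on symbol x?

{q0, q3, q4, q5, q6, q7, q9, q10, q11, q14}

q5 on x → {q4}.
q11 on x → {q5}.
No x-transition from q0, q3, q4, q6, q7, q9, q10, q14, q15.
Union after reading x: {q4, q5}.
Now take the ϵ-closure:
From q4 via ϵ: add q9, q10.
From q9 via ϵ: add q14.
From q10 via ϵ: add q3.
From q3 via ϵ: add q0.
From q14 via ϵ: add q7, q11.
From q0 via ϵ: add q6.
No new states can be added; the closed set is {q0, q3, q4, q5, q6, q7, q9, q10, q11, q14}.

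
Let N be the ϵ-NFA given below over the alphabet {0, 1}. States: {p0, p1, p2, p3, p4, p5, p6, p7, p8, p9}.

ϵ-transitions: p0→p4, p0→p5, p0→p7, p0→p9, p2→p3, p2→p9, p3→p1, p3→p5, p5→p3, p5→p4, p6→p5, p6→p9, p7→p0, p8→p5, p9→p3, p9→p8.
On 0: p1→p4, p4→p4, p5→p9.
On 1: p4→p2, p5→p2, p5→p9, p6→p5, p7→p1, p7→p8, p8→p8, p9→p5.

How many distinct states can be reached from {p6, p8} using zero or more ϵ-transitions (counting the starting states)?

Start with {p6, p8}.
From p6 via ϵ: add p5, p9.
From p5 via ϵ: add p3, p4.
From p3 via ϵ: add p1.
ϵ-closure = {p1, p3, p4, p5, p6, p8, p9}, which has 7 states.

7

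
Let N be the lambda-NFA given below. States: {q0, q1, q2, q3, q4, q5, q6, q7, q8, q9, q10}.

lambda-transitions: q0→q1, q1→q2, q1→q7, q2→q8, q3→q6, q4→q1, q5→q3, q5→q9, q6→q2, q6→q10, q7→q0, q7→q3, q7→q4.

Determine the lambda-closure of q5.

Start with {q5}.
From q5 via lambda: add q3, q9.
From q3 via lambda: add q6.
From q6 via lambda: add q2, q10.
From q2 via lambda: add q8.
No new states can be added; the closed set is {q2, q3, q5, q6, q8, q9, q10}.

{q2, q3, q5, q6, q8, q9, q10}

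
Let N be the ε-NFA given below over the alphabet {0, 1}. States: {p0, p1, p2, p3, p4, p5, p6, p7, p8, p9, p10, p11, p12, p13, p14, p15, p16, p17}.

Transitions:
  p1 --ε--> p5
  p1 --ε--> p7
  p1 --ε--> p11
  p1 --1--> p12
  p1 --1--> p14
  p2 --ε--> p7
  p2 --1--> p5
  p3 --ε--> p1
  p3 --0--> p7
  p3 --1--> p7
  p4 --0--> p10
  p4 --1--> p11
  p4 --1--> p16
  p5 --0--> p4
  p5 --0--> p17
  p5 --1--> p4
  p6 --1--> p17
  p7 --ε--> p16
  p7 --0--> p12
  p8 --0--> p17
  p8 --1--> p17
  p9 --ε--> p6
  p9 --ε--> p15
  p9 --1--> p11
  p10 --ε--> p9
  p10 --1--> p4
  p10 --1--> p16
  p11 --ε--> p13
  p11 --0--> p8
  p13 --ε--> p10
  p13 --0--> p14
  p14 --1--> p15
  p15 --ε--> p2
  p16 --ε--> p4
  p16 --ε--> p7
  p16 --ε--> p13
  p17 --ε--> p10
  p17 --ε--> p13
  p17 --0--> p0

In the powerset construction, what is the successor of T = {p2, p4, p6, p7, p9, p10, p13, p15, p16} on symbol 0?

{p2, p4, p6, p7, p9, p10, p12, p13, p14, p15, p16}

p4 on 0 → {p10}.
p7 on 0 → {p12}.
p13 on 0 → {p14}.
No 0-transition from p2, p6, p9, p10, p15, p16.
Union after reading 0: {p10, p12, p14}.
Now take the ε-closure:
From p10 via ε: add p9.
From p9 via ε: add p6, p15.
From p15 via ε: add p2.
From p2 via ε: add p7.
From p7 via ε: add p16.
From p16 via ε: add p4, p13.
No new states can be added; the closed set is {p2, p4, p6, p7, p9, p10, p12, p13, p14, p15, p16}.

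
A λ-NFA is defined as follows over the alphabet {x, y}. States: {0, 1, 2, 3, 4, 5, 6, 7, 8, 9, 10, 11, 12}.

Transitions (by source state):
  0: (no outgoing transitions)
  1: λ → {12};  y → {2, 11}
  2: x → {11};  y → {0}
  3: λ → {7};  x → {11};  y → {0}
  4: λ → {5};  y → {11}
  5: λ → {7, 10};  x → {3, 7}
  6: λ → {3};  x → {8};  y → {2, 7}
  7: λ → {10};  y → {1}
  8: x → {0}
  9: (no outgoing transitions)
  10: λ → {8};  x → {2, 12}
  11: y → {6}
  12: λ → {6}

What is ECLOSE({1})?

{1, 3, 6, 7, 8, 10, 12}

Start with {1}.
From 1 via λ: add 12.
From 12 via λ: add 6.
From 6 via λ: add 3.
From 3 via λ: add 7.
From 7 via λ: add 10.
From 10 via λ: add 8.
No new states can be added; the closed set is {1, 3, 6, 7, 8, 10, 12}.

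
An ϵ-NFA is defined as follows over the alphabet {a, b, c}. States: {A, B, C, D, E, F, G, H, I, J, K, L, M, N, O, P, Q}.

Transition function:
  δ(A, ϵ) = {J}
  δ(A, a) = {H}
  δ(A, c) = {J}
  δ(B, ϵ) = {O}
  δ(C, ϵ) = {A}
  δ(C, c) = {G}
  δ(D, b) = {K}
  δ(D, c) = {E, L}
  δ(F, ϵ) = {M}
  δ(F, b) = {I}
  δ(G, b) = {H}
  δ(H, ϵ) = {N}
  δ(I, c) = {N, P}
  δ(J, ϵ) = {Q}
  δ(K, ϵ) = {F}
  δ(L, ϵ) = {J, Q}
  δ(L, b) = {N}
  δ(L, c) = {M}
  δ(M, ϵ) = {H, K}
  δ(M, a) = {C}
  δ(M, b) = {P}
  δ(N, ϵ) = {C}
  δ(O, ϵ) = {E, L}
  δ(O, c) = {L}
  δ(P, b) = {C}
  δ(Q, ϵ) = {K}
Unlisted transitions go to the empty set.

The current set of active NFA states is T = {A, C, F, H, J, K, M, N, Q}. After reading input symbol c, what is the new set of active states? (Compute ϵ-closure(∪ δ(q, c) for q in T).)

{A, C, F, G, H, J, K, M, N, Q}

A on c → {J}.
C on c → {G}.
No c-transition from F, H, J, K, M, N, Q.
Union after reading c: {G, J}.
Now take the ϵ-closure:
From J via ϵ: add Q.
From Q via ϵ: add K.
From K via ϵ: add F.
From F via ϵ: add M.
From M via ϵ: add H.
From H via ϵ: add N.
From N via ϵ: add C.
From C via ϵ: add A.
No new states can be added; the closed set is {A, C, F, G, H, J, K, M, N, Q}.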